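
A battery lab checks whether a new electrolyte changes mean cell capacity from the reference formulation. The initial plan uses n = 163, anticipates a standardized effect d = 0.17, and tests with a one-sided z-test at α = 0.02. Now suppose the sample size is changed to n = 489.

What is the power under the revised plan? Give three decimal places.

Power ≈ 0.956

With n = 489: δ = d·√n = 0.17 × √489 = 3.7593. Critical value z_{0.02} = 2.054.
Revised power = Φ(δ − 2.054) = Φ(1.706) = 0.9560.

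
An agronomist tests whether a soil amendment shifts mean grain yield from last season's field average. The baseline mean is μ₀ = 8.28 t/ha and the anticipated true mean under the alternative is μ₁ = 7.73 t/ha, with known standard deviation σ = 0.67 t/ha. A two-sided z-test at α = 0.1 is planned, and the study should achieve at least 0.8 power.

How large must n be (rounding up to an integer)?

n = 10

Standardized effect: d = |μ₁ − μ₀| / σ = |7.73 − 8.28| / 0.67 = 0.8209
Set Φ(δ − 1.645) = 0.8; then δ − 1.645 = Φ⁻¹(0.8) = 0.842, giving δ = 2.486.
(Ignoring the negligible lower-tail rejection probability gives the usual closed-form inversion.)
δ = d·√n ⇒ n = (δ/d)² = (2.486 / 0.8209)² = 9.17.
Round up to the next whole unit.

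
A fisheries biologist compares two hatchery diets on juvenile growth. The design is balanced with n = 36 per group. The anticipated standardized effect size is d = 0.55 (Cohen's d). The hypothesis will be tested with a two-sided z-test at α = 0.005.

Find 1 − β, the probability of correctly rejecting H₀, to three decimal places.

Power ≈ 0.318

Noncentrality parameter: δ = d·√(n/2) = 0.55 × √(36/2) = 2.3335
Two-sided α = 0.005 → critical value z_{0.0025} = 2.807.
Power = Φ(δ − 2.807) + Φ(−δ − 2.807) = Φ(-0.474) + Φ(-5.140) = 0.3179 + 0.0000 = 0.3179.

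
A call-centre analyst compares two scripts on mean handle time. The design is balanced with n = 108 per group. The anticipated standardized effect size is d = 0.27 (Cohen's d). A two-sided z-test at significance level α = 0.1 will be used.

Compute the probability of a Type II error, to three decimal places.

Noncentrality parameter: δ = d·√(n/2) = 0.27 × √(108/2) = 1.9841
Two-sided α = 0.1 → critical value z_{0.05} = 1.645.
Power = Φ(δ − 1.645) + Φ(−δ − 1.645) = Φ(0.339) + Φ(-3.629) = 0.6328 + 0.0001 = 0.6329.
Type II error: β = 1 − power = 1 − 0.6329 = 0.3671.

β ≈ 0.367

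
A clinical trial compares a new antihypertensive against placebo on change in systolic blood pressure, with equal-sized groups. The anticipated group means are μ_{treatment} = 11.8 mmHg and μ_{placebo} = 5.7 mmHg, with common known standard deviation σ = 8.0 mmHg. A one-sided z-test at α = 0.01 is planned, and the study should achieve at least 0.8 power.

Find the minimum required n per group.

Standardized effect: d = |μ_{treatment} − μ_{placebo}| / σ = |11.8 − 5.7| / 8.0 = 0.7625
For power 0.8 need Φ(δ − z_{0.01}) = 0.8, so δ = z_{0.01} + z_{0.20} = 2.326 + 0.842 = 3.168.
δ = d·√(n/2) ⇒ n = 2(δ/d)² = 2 × (3.168 / 0.7625)² = 34.52.
Round up to the next whole unit.

n = 35 per group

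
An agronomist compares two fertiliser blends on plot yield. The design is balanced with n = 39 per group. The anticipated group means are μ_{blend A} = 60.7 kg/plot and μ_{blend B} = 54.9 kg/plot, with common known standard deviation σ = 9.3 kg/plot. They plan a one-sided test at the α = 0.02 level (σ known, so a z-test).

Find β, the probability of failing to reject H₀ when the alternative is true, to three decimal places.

Standardized effect: d = |μ_{blend A} − μ_{blend B}| / σ = |60.7 − 54.9| / 9.3 = 0.6237
Noncentrality parameter: δ = d·√(n/2) = 0.6237 × √(39/2) = 2.7540
Critical value for a one-sided test at α = 0.02: z_α = 2.054.
Power = P(Z > 2.054 − δ) = Φ(0.700) = 0.7581.
Type II error: β = 1 − power = 1 − 0.7581 = 0.2419.

β ≈ 0.242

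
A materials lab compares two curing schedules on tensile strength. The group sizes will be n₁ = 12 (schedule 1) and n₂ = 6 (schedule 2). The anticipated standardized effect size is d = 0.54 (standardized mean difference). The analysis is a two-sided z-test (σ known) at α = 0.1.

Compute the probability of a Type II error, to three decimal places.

β ≈ 0.711

Noncentrality parameter: δ = d / √(1/n₁ + 1/n₂) = 0.54 / √(1/12 + 1/6) = 1.0800
Two-sided α = 0.1 → critical value z_{0.05} = 1.645.
Power = Φ(δ − 1.645) + Φ(−δ − 1.645) = Φ(-0.565) + Φ(-2.725) = 0.2861 + 0.0032 = 0.2893.
Type II error: β = 1 − power = 1 − 0.2893 = 0.7107.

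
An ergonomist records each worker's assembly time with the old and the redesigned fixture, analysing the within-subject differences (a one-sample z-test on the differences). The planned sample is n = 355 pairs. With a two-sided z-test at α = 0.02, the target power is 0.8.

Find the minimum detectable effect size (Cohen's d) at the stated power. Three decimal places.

Need Φ(δ − 2.326) = 0.8, so δ = 2.326 + 0.842 = 3.168.
(The second rejection-region term Φ(−δ − z_{α/2}) is negligible and dropped.)
δ = d·√n ⇒ d = δ/√n = 3.168/√355 = 0.1681.

d ≈ 0.168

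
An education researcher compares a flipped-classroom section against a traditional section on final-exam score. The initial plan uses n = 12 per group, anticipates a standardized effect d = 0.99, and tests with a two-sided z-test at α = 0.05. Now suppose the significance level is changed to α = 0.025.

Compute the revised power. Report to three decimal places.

δ = d·√(n/2) = 0.99 × √(12/2) = 2.4250 (unchanged). New critical value: z_{0.0125} = 2.241.
Revised power = Φ(δ − 2.241) + Φ(−δ − 2.241) = Φ(0.184) + Φ(-4.666) = 0.5728 + 0.0000 = 0.5728.

Power ≈ 0.573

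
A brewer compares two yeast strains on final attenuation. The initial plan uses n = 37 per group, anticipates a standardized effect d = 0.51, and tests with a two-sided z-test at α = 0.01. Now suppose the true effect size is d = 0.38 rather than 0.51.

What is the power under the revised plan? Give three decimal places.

With d = 0.38: δ = d·√(n/2) = 0.38 × √(37/2) = 1.6344. Critical value z_{0.005} = 2.576.
Revised power = Φ(δ − 2.576) + Φ(−δ − 2.576) = Φ(-0.941) + Φ(-4.210) = 0.1733 + 0.0000 = 0.1733.

Power ≈ 0.173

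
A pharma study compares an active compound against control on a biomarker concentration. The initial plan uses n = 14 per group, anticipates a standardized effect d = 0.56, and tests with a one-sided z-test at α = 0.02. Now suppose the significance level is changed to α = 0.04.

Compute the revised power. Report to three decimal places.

Power ≈ 0.394

δ = d·√(n/2) = 0.56 × √(14/2) = 1.4816 (unchanged). New critical value: z_{0.04} = 1.751.
Revised power = Φ(δ − 1.751) = Φ(-0.269) = 0.3939.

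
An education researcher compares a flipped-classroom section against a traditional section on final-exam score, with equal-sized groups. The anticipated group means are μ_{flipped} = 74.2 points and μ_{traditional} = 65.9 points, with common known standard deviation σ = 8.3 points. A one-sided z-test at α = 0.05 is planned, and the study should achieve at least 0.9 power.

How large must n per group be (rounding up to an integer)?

n = 18 per group

Standardized effect: d = |μ_{flipped} − μ_{traditional}| / σ = |74.2 − 65.9| / 8.3 = 1.0000
For power 0.9 need Φ(δ − z_{0.05}) = 0.9, so δ = z_{0.05} + z_{0.10} = 1.645 + 1.282 = 2.926.
δ = d·√(n/2) ⇒ n = 2(δ/d)² = 2 × (2.926 / 1.0000)² = 17.13.
Round up to the next whole unit.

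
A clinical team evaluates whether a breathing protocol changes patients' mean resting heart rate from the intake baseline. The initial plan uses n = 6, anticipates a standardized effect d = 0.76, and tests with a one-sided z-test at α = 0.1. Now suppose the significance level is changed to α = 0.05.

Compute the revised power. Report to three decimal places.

δ = d·√n = 0.76 × √6 = 1.8616 (unchanged). New critical value: z_{0.05} = 1.645.
Revised power = Φ(δ − 1.645) = Φ(0.217) = 0.5858.

Power ≈ 0.586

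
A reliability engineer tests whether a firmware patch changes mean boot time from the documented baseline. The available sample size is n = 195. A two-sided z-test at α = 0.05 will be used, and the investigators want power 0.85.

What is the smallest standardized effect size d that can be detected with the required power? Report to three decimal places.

Need Φ(δ − 1.960) = 0.85, so δ = 1.960 + 1.036 = 2.996.
(Lower-tail contribution to power is negligible for δ > 0.)
δ = d·√n ⇒ d = δ/√n = 2.996/√195 = 0.2146.

d ≈ 0.215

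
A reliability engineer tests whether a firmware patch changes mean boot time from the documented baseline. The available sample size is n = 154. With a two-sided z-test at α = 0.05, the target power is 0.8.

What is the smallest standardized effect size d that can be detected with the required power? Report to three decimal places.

Need Φ(δ − 1.960) = 0.8, so δ = 1.960 + 0.842 = 2.802.
(Lower-tail contribution to power is negligible for δ > 0.)
δ = d·√n ⇒ d = δ/√n = 2.802/√154 = 0.2258.

d ≈ 0.226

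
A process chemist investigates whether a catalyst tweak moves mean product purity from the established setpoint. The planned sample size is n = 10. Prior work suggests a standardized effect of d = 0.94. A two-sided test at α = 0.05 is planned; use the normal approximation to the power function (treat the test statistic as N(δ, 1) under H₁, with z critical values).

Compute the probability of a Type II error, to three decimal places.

β ≈ 0.156

Noncentrality parameter: δ = d·√n = 0.94 × √10 = 2.9725
Critical value for a two-sided test at α = 0.05: z_{α/2} = 1.960.
Power = Φ(δ − 1.960) + Φ(−δ − 1.960) = Φ(1.013) + Φ(-4.933) = 0.8444 + 0.0000 = 0.8444.
Type II error: β = 1 − power = 1 − 0.8444 = 0.1556.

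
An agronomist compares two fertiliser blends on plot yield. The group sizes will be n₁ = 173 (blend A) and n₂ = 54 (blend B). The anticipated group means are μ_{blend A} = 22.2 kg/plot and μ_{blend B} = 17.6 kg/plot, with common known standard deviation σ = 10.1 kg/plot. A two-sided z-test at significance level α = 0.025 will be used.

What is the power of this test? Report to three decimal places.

Power ≈ 0.752

Standardized effect: d = |μ_{blend A} − μ_{blend B}| / σ = |22.2 − 17.6| / 10.1 = 0.4554
Noncentrality parameter: δ = d / √(1/n₁ + 1/n₂) = 0.4554 / √(1/173 + 1/54) = 2.9218
Critical value for a two-sided test at α = 0.025: z_{α/2} = 2.241.
Power = Φ(δ − 2.241) + Φ(−δ − 2.241) = Φ(0.680) + Φ(-5.163) = 0.7519 + 0.0000 = 0.7519.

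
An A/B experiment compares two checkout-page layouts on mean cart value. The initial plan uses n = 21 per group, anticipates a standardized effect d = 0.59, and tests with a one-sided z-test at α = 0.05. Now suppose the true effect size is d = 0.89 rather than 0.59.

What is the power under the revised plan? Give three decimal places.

With d = 0.89: δ = d·√(n/2) = 0.89 × √(21/2) = 2.8839. Critical value z_{0.05} = 1.645.
Revised power = P(Z > 1.645 − δ) = Φ(1.239) = 0.8923.

Power ≈ 0.892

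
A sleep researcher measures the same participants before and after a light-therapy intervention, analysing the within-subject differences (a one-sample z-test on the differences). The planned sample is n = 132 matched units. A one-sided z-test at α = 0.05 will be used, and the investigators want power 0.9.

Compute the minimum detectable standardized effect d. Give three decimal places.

Need Φ(δ − 1.645) = 0.9, so δ = 1.645 + 1.282 = 2.926.
δ = d·√n ⇒ d = δ/√n = 2.926/√132 = 0.2547.

d ≈ 0.255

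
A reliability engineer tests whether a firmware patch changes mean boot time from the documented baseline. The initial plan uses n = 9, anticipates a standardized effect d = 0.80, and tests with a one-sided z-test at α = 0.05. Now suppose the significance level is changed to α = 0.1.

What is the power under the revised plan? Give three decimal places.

Power ≈ 0.868

δ = d·√n = 0.80 × √9 = 2.4000 (unchanged). New critical value: z_{0.1} = 1.282.
Revised power = P(Z > 1.282 − δ) = Φ(1.118) = 0.8683.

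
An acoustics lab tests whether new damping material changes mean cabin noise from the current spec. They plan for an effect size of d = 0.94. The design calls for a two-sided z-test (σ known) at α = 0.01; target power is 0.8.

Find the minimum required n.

n = 14

For power 0.8 need Φ(δ − z_{0.005}) = 0.8, so δ = z_{0.005} + z_{0.20} = 2.576 + 0.842 = 3.417.
(For δ > 0 the lower-tail rejection region contributes negligibly to power, so the one-term inversion is standard.)
δ = d·√n ⇒ n = (δ/d)² = (3.417 / 0.94)² = 13.22.
Rounding up, n = 14.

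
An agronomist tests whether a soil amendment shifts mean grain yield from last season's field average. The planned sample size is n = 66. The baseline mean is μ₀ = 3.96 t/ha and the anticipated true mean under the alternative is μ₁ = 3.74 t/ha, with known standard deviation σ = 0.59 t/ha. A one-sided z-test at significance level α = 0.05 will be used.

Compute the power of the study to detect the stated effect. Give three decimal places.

Standardized effect: d = |μ₁ − μ₀| / σ = |3.74 − 3.96| / 0.59 = 0.3729
Noncentrality parameter: δ = d·√n = 0.3729 × √66 = 3.0293
One-sided α = 0.05 → critical value z_{0.05} = 1.645.
Power = Φ(δ − 1.645) = Φ(1.384) = 0.9169.

Power ≈ 0.917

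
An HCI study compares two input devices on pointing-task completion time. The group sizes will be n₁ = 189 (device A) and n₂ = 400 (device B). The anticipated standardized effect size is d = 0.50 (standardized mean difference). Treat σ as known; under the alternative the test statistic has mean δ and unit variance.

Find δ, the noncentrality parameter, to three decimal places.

δ ≈ 5.665

δ = d / √(1/n₁ + 1/n₂) = 0.50 / √(1/189 + 1/400) = 5.6647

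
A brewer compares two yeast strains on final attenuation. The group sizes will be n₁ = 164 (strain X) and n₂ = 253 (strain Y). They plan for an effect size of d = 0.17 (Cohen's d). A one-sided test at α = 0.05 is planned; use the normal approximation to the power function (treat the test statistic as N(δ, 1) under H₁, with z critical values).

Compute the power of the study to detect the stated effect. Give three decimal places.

Noncentrality parameter: δ = d / √(1/n₁ + 1/n₂) = 0.17 / √(1/164 + 1/253) = 1.6958
Critical value for a one-sided test at α = 0.05: z_α = 1.645.
Power = Φ(δ − 1.645) = Φ(0.051) = 0.5203.

Power ≈ 0.520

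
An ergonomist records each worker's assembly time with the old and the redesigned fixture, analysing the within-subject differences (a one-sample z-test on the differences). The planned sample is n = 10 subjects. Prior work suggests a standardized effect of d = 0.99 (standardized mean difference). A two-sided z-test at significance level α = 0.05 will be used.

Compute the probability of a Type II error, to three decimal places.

β ≈ 0.121

Noncentrality parameter: δ = d·√n = 0.99 × √10 = 3.1307
Two-sided α = 0.05 → critical value z_{0.025} = 1.960.
Power = Φ(δ − 1.960) + Φ(−δ − 1.960) = Φ(1.171) + Φ(-5.091) = 0.8791 + 0.0000 = 0.8791.
Type II error: β = 1 − power = 1 − 0.8791 = 0.1209.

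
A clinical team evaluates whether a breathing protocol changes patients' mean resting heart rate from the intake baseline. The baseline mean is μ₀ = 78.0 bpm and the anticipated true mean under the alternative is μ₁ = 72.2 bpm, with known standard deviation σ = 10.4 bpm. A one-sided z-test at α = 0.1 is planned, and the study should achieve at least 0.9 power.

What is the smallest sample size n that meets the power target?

Standardized effect: d = |μ₁ − μ₀| / σ = |72.2 − 78.0| / 10.4 = 0.5577
Set Φ(δ − 1.282) = 0.9; then δ − 1.282 = Φ⁻¹(0.9) = 1.282, giving δ = 2.563.
δ = d·√n ⇒ n = (δ/d)² = (2.563 / 0.5577)² = 21.12.
Round up to the next whole unit.

n = 22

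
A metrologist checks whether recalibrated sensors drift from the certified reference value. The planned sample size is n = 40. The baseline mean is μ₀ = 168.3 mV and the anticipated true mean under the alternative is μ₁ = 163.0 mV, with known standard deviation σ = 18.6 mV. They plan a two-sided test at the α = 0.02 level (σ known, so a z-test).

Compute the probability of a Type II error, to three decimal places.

β ≈ 0.700

Standardized effect: d = |μ₁ − μ₀| / σ = |163.0 − 168.3| / 18.6 = 0.2849
Noncentrality parameter: δ = d·√n = 0.2849 × √40 = 1.8022
Critical value for a two-sided test at α = 0.02: z_{α/2} = 2.326.
Power = Φ(δ − 2.326) + Φ(−δ − 2.326) = Φ(-0.524) + Φ(-4.129) = 0.3001 + 0.0000 = 0.3001.
Type II error: β = 1 − power = 1 − 0.3001 = 0.6999.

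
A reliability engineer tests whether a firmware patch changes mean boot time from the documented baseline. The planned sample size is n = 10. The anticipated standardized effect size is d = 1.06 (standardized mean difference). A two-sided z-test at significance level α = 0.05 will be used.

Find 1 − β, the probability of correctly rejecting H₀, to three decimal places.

Noncentrality parameter: δ = d·√n = 1.06 × √10 = 3.3520
Two-sided α = 0.05 → critical value z_{0.025} = 1.960.
Power = Φ(δ − 1.960) + Φ(−δ − 1.960) = Φ(1.392) + Φ(-5.312) = 0.9180 + 0.0000 = 0.9180.

Power ≈ 0.918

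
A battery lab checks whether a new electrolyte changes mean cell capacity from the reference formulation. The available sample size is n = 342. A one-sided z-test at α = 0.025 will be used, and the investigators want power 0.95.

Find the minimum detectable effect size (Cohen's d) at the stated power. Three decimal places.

Need Φ(δ − 1.960) = 0.95, so δ = 1.960 + 1.645 = 3.605.
δ = d·√n ⇒ d = δ/√n = 3.605/√342 = 0.1949.

d ≈ 0.195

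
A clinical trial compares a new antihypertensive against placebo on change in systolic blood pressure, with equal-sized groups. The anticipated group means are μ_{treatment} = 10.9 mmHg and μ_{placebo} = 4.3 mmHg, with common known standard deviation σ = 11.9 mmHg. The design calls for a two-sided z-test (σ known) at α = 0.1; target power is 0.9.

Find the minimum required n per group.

n = 56 per group

Standardized effect: d = |μ_{treatment} − μ_{placebo}| / σ = |10.9 − 4.3| / 11.9 = 0.5546
For power 0.9 need Φ(δ − z_{0.05}) = 0.9, so δ = z_{0.05} + z_{0.10} = 1.645 + 1.282 = 2.926.
(For δ > 0 the lower-tail rejection region contributes negligibly to power, so the one-term inversion is standard.)
δ = d·√(n/2) ⇒ n = 2(δ/d)² = 2 × (2.926 / 0.5546)² = 55.68.
Round up to the next whole unit.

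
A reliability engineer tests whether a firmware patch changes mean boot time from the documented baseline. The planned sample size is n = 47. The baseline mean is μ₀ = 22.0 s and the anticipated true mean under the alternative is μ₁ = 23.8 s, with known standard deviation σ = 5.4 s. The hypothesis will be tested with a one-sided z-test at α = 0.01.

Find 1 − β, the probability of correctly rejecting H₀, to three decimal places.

Power ≈ 0.484

Standardized effect: d = |μ₁ − μ₀| / σ = |23.8 − 22.0| / 5.4 = 0.3333
Noncentrality parameter: δ = d·√n = 0.3333 × √47 = 2.2852
One-sided α = 0.01 → critical value z_{0.01} = 2.326.
Power = Φ(δ − 2.326) = Φ(-0.041) = 0.4836.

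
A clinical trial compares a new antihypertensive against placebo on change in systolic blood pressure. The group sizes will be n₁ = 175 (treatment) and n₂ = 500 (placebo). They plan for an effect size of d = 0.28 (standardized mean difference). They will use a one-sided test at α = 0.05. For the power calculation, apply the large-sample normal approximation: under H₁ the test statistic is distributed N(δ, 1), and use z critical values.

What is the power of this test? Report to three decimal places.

Power ≈ 0.939

Noncentrality parameter: δ = d / √(1/n₁ + 1/n₂) = 0.28 / √(1/175 + 1/500) = 3.1879
Critical value for a one-sided test at α = 0.05: z_α = 1.645.
Power = Φ(δ − 1.645) = Φ(1.543) = 0.9386.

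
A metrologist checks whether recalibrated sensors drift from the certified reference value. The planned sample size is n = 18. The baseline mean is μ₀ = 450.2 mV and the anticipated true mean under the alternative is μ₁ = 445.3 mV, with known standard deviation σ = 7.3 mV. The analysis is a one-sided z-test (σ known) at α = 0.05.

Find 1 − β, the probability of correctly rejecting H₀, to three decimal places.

Power ≈ 0.886

Standardized effect: d = |μ₁ − μ₀| / σ = |445.3 − 450.2| / 7.3 = 0.6712
Noncentrality parameter: δ = d·√n = 0.6712 × √18 = 2.8478
One-sided α = 0.05 → critical value z_{0.05} = 1.645.
Power = Φ(δ − 1.645) = Φ(1.203) = 0.8855.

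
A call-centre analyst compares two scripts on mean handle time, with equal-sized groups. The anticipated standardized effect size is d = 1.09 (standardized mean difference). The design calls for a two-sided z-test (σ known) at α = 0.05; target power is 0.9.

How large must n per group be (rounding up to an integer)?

Set Φ(δ − 1.960) = 0.9; then δ − 1.960 = Φ⁻¹(0.9) = 1.282, giving δ = 3.242.
(For δ > 0 the lower-tail rejection region contributes negligibly to power, so the one-term inversion is standard.)
δ = d·√(n/2) ⇒ n = 2(δ/d)² = 2 × (3.242 / 1.09)² = 17.69.
Rounding up, n = 18 per group.

n = 18 per group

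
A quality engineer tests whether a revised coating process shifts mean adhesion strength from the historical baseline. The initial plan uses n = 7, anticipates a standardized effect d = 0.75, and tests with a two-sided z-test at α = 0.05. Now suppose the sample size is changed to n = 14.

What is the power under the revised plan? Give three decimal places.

Power ≈ 0.801

With n = 14: δ = d·√n = 0.75 × √14 = 2.8062. Critical value z_{0.025} = 1.960.
Revised power = Φ(δ − 1.960) + Φ(−δ − 1.960) = Φ(0.846) + Φ(-4.766) = 0.8013 + 0.0000 = 0.8013.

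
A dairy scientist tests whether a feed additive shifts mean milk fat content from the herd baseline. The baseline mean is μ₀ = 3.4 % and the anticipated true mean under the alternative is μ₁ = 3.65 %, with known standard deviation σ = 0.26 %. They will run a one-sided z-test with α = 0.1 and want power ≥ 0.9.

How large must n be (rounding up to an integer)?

n = 8

Standardized effect: d = |μ₁ − μ₀| / σ = |3.65 − 3.4| / 0.26 = 0.9615
Set Φ(δ − 1.282) = 0.9; then δ − 1.282 = Φ⁻¹(0.9) = 1.282, giving δ = 2.563.
δ = d·√n ⇒ n = (δ/d)² = (2.563 / 0.9615)² = 7.11.
Round up to the next whole unit.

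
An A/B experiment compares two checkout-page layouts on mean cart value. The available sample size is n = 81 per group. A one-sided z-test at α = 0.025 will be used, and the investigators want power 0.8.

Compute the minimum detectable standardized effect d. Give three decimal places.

Need Φ(δ − 1.960) = 0.8, so δ = 1.960 + 0.842 = 2.802.
δ = d·√(n/2) ⇒ d = δ/√(n/2) = 2.802/√(81/2) = 0.4402.

d ≈ 0.440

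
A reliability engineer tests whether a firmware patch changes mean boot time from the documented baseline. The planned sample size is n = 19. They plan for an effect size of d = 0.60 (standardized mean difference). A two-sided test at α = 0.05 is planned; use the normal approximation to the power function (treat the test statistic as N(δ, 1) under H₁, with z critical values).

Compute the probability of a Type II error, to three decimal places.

Noncentrality parameter: δ = d·√n = 0.60 × √19 = 2.6153
Critical value for a two-sided test at α = 0.05: z_{α/2} = 1.960.
Power = Φ(δ − 1.960) + Φ(−δ − 1.960) = Φ(0.655) + Φ(-4.575) = 0.7439 + 0.0000 = 0.7439.
Type II error: β = 1 − power = 1 − 0.7439 = 0.2561.

β ≈ 0.256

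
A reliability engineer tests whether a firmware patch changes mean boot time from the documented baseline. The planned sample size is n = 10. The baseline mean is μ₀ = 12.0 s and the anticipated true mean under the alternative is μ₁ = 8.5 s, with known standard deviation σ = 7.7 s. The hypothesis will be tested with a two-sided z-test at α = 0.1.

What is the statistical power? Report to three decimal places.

Power ≈ 0.419

Standardized effect: d = |μ₁ − μ₀| / σ = |8.5 − 12.0| / 7.7 = 0.4545
Noncentrality parameter: δ = d·√n = 0.4545 × √10 = 1.4374
Critical value for a two-sided test at α = 0.1: z_{α/2} = 1.645.
Power = Φ(δ − 1.645) + Φ(−δ − 1.645) = Φ(-0.207) + Φ(-3.082) = 0.4178 + 0.0010 = 0.4189.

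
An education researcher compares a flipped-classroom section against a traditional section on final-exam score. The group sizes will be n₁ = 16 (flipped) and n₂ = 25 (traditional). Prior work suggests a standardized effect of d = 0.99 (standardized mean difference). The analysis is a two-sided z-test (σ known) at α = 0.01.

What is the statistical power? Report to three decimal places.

Power ≈ 0.697

Noncentrality parameter: δ = d / √(1/n₁ + 1/n₂) = 0.99 / √(1/16 + 1/25) = 3.0922
Two-sided α = 0.01 → critical value z_{0.005} = 2.576.
Power = Φ(δ − 2.576) + Φ(−δ − 2.576) = Φ(0.516) + Φ(-5.668) = 0.6972 + 0.0000 = 0.6972.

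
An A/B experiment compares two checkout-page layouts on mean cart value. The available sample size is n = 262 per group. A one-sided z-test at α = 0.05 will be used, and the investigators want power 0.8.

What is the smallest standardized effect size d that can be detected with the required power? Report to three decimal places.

d ≈ 0.217

Required noncentrality: δ = z_{0.05} + z_{0.20} = 1.645 + 0.842 = 2.486.
δ = d·√(n/2) ⇒ d = δ/√(n/2) = 2.486/√(262/2) = 0.2172.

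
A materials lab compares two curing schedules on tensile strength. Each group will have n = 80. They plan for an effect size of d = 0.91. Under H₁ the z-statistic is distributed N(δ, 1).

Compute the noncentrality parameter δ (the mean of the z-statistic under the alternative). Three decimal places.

δ ≈ 5.755

The noncentrality parameter scales effect size by the design's sample-size factor: δ = d·√(n/2) = 0.91 × √(80/2) = 5.7553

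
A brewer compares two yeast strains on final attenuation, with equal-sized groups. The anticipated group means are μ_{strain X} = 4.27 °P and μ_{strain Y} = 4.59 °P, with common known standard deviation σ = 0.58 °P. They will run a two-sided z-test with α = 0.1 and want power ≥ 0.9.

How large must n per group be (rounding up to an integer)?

n = 57 per group

Standardized effect: d = |μ_{strain X} − μ_{strain Y}| / σ = |4.27 − 4.59| / 0.58 = 0.5517
For power 0.9 need Φ(δ − z_{0.05}) = 0.9, so δ = z_{0.05} + z_{0.10} = 1.645 + 1.282 = 2.926.
(For δ > 0 the lower-tail rejection region contributes negligibly to power, so the one-term inversion is standard.)
δ = d·√(n/2) ⇒ n = 2(δ/d)² = 2 × (2.926 / 0.5517)² = 56.27.
Rounding up, n = 57 per group.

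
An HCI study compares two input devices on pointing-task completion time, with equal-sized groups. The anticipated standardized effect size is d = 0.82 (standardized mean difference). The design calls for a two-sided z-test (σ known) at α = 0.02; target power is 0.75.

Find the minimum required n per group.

n = 27 per group

For power 0.75 need Φ(δ − z_{0.01}) = 0.75, so δ = z_{0.01} + z_{0.25} = 2.326 + 0.674 = 3.001.
(For δ > 0 the lower-tail rejection region contributes negligibly to power, so the one-term inversion is standard.)
δ = d·√(n/2) ⇒ n = 2(δ/d)² = 2 × (3.001 / 0.82)² = 26.78.
Round up to the next whole unit.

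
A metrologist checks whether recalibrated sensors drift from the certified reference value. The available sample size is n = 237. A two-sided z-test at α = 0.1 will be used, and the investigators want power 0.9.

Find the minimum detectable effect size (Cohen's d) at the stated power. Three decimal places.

d ≈ 0.190

Need Φ(δ − 1.645) = 0.9, so δ = 1.645 + 1.282 = 2.926.
(The second rejection-region term Φ(−δ − z_{α/2}) is negligible and dropped.)
δ = d·√n ⇒ d = δ/√n = 2.926/√237 = 0.1901.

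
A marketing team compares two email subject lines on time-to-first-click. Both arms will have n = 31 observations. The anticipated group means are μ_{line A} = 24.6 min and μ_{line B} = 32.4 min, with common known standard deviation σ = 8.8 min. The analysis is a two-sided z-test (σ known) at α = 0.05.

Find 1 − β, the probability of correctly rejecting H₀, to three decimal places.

Power ≈ 0.937

Standardized effect: d = |μ_{line A} − μ_{line B}| / σ = |24.6 − 32.4| / 8.8 = 0.8864
Noncentrality parameter: δ = d·√(n/2) = 0.8864 × √(31/2) = 3.4896
Critical value for a two-sided test at α = 0.05: z_{α/2} = 1.960.
Power = Φ(δ − 1.960) + Φ(−δ − 1.960) = Φ(1.530) + Φ(-5.450) = 0.9369 + 0.0000 = 0.9369.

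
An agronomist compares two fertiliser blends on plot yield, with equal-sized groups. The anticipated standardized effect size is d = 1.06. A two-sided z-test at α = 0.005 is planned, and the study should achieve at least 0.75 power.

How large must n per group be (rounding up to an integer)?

Set Φ(δ − 2.807) = 0.75; then δ − 2.807 = Φ⁻¹(0.75) = 0.674, giving δ = 3.482.
(Ignoring the negligible lower-tail rejection probability gives the usual closed-form inversion.)
δ = d·√(n/2) ⇒ n = 2(δ/d)² = 2 × (3.482 / 1.06)² = 21.58.
Rounding up, n = 22 per group.

n = 22 per group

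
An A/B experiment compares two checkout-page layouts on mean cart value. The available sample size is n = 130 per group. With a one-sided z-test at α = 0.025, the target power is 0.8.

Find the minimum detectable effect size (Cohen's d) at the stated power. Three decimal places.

d ≈ 0.347

Required noncentrality: δ = z_{0.025} + z_{0.20} = 1.960 + 0.842 = 2.802.
δ = d·√(n/2) ⇒ d = δ/√(n/2) = 2.802/√(130/2) = 0.3475.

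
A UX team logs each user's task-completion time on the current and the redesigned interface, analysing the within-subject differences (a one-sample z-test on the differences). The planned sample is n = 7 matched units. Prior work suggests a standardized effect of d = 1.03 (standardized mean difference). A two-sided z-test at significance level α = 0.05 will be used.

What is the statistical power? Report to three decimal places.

Power ≈ 0.778

Noncentrality parameter: δ = d·√n = 1.03 × √7 = 2.7251
Critical value for a two-sided test at α = 0.05: z_{α/2} = 1.960.
Power = Φ(δ − 1.960) + Φ(−δ − 1.960) = Φ(0.765) + Φ(-4.685) = 0.7779 + 0.0000 = 0.7779.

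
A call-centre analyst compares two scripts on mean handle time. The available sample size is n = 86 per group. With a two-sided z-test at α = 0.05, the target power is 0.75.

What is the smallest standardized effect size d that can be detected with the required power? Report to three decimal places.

Need Φ(δ − 1.960) = 0.75, so δ = 1.960 + 0.674 = 2.634.
(Lower-tail contribution to power is negligible for δ > 0.)
δ = d·√(n/2) ⇒ d = δ/√(n/2) = 2.634/√(86/2) = 0.4018.

d ≈ 0.402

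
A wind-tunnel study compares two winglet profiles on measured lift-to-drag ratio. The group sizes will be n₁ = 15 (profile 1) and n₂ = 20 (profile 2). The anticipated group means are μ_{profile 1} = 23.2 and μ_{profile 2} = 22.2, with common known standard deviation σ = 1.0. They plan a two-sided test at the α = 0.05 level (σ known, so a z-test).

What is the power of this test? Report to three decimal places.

Standardized effect: d = |μ_{profile 1} − μ_{profile 2}| / σ = |23.2 − 22.2| / 1.0 = 1.0000
Noncentrality parameter: δ = d / √(1/n₁ + 1/n₂) = 1.0000 / √(1/15 + 1/20) = 2.9277
Critical value for a two-sided test at α = 0.05: z_{α/2} = 1.960.
Power = Φ(δ − 1.960) + Φ(−δ − 1.960) = Φ(0.968) + Φ(-4.888) = 0.8334 + 0.0000 = 0.8334.

Power ≈ 0.833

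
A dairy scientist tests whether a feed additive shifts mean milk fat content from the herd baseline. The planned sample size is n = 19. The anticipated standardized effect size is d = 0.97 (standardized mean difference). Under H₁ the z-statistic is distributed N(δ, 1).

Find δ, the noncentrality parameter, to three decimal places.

δ ≈ 4.228

The noncentrality parameter scales effect size by the design's sample-size factor: δ = d·√n = 0.97 × √19 = 4.2281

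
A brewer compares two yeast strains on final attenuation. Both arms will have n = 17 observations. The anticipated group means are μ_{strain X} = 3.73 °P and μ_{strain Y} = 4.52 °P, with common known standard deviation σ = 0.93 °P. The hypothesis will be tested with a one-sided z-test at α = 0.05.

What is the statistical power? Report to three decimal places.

Standardized effect: d = |μ_{strain X} − μ_{strain Y}| / σ = |3.73 − 4.52| / 0.93 = 0.8495
Noncentrality parameter: λ = d·√(n/2) = 0.8495 × √(17/2) = 2.4766
One-sided α = 0.05 → critical value z_{0.05} = 1.645.
Power = Φ(λ − 1.645) = Φ(0.832) = 0.7972.

Power ≈ 0.797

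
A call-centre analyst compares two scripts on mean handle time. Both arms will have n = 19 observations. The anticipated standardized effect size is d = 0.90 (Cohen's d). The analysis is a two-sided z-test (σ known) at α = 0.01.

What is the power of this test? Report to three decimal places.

Power ≈ 0.579

Noncentrality parameter: δ = d·√(n/2) = 0.90 × √(19/2) = 2.7740
Critical value for a two-sided test at α = 0.01: z_{α/2} = 2.576.
Power = Φ(δ − 2.576) + Φ(−δ − 2.576) = Φ(0.198) + Φ(-5.350) = 0.5785 + 0.0000 = 0.5785.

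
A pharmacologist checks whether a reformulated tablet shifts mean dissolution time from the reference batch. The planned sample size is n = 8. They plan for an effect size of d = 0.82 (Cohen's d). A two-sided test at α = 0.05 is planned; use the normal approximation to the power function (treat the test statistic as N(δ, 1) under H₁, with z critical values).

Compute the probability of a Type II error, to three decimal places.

β ≈ 0.360

Noncentrality parameter: δ = d·√n = 0.82 × √8 = 2.3193
Critical value for a two-sided test at α = 0.05: z_{α/2} = 1.960.
Power = Φ(δ − 1.960) + Φ(−δ − 1.960) = Φ(0.359) + Φ(-4.279) = 0.6403 + 0.0000 = 0.6403.
Type II error: β = 1 − power = 1 − 0.6403 = 0.3597.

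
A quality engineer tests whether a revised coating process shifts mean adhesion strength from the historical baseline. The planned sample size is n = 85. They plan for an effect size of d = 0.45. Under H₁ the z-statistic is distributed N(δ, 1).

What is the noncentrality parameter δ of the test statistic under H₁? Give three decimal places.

δ ≈ 4.149

δ = d·√n = 0.45 × √85 = 4.1488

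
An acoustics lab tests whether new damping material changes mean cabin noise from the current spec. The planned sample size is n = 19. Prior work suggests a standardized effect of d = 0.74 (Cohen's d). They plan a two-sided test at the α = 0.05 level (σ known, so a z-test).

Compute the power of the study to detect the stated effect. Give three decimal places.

Noncentrality parameter: δ = d·√n = 0.74 × √19 = 3.2256
Two-sided α = 0.05 → critical value z_{0.025} = 1.960.
Power = Φ(δ − 1.960) + Φ(−δ − 1.960) = Φ(1.266) + Φ(-5.186) = 0.8972 + 0.0000 = 0.8972.

Power ≈ 0.897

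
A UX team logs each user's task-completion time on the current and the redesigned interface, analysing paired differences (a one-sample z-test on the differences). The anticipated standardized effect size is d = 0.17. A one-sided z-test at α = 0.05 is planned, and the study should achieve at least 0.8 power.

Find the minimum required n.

n = 214

Set Φ(δ − 1.645) = 0.8; then δ − 1.645 = Φ⁻¹(0.8) = 0.842, giving δ = 2.486.
δ = d·√n ⇒ n = (δ/d)² = (2.486 / 0.17)² = 213.93.
Round up to the next whole unit.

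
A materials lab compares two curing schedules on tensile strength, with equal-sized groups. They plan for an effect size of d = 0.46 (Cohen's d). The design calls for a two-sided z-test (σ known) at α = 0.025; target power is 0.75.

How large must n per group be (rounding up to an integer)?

n = 81 per group

Set Φ(δ − 2.241) = 0.75; then δ − 2.241 = Φ⁻¹(0.75) = 0.674, giving δ = 2.916.
(The Φ(−δ − z_{α/2}) term is vanishingly small for δ > 0 and is dropped in the standard sample-size formula.)
δ = d·√(n/2) ⇒ n = 2(δ/d)² = 2 × (2.916 / 0.46)² = 80.36.
Rounding up, n = 81 per group.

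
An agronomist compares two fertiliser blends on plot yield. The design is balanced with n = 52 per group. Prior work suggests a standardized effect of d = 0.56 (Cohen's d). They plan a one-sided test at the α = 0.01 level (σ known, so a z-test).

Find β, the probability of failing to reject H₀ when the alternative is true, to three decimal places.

β ≈ 0.298

Noncentrality parameter: δ = d·√(n/2) = 0.56 × √(52/2) = 2.8555
One-sided α = 0.01 → critical value z_{0.01} = 2.326.
Power = P(Z > 2.326 − δ) = Φ(0.529) = 0.7016.
Type II error: β = 1 − power = 1 − 0.7016 = 0.2984.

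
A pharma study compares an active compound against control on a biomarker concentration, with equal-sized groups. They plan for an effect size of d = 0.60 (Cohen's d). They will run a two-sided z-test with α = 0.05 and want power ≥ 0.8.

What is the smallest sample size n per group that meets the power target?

n = 44 per group

Set Φ(δ − 1.960) = 0.8; then δ − 1.960 = Φ⁻¹(0.8) = 0.842, giving δ = 2.802.
(For δ > 0 the lower-tail rejection region contributes negligibly to power, so the one-term inversion is standard.)
δ = d·√(n/2) ⇒ n = 2(δ/d)² = 2 × (2.802 / 0.60)² = 43.60.
Rounding up, n = 44 per group.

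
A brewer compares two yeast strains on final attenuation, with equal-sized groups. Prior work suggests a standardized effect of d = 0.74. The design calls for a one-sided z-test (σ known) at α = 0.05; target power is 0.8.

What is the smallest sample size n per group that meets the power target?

Set Φ(δ − 1.645) = 0.8; then δ − 1.645 = Φ⁻¹(0.8) = 0.842, giving δ = 2.486.
δ = d·√(n/2) ⇒ n = 2(δ/d)² = 2 × (2.486 / 0.74)² = 22.58.
Rounding up, n = 23 per group.

n = 23 per group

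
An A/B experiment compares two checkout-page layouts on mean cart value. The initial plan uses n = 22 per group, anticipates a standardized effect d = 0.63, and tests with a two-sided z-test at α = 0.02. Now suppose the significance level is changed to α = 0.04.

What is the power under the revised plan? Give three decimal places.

Power ≈ 0.514

δ = d·√(n/2) = 0.63 × √(22/2) = 2.0895 (unchanged). New critical value: z_{0.02} = 2.054.
Revised power = Φ(δ − 2.054) + Φ(−δ − 2.054) = Φ(0.036) + Φ(-4.143) = 0.5142 + 0.0000 = 0.5143.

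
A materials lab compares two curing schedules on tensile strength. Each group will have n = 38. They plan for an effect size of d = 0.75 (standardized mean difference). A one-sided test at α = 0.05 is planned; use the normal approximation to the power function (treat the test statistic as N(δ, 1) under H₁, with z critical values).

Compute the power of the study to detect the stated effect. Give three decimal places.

Noncentrality parameter: δ = d·√(n/2) = 0.75 × √(38/2) = 3.2692
Critical value for a one-sided test at α = 0.05: z_α = 1.645.
Power = P(Z > 1.645 − δ) = Φ(1.624) = 0.9478.

Power ≈ 0.948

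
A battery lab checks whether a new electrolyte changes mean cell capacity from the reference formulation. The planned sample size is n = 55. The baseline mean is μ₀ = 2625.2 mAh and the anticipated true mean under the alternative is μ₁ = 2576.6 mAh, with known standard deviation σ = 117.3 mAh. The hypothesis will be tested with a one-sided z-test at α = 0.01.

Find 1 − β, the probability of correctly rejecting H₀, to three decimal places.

Standardized effect: d = |μ₁ − μ₀| / σ = |2576.6 − 2625.2| / 117.3 = 0.4143
Noncentrality parameter: δ = d·√n = 0.4143 × √55 = 3.0727
One-sided α = 0.01 → critical value z_{0.01} = 2.326.
Power = P(Z > 2.326 − δ) = Φ(0.746) = 0.7723.

Power ≈ 0.772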